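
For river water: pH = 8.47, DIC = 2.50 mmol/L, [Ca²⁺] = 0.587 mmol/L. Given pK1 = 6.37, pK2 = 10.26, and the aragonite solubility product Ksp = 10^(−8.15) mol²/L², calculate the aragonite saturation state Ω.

α₂ = 1 / (1 + [H⁺]/K2 + [H⁺]²/(K1K2)) = 1 / (1 + 10^+1.79 + 10^-0.31)
   = 1 / (1 + 61.660 + 0.48978) = 1/63.149 = 0.01584
[CO3²⁻] = α₂ × DIC = 0.01584 × 2.50 = 0.03959 mmol/L
Ksp = 10^(−8.15) = 7.079×10^-9
Ω = [Ca²⁺][CO3²⁻]/Ksp = (0.587×10^-3)(3.959×10^-5) / 7.079×10^-9 = 3.28

Ω = 3.28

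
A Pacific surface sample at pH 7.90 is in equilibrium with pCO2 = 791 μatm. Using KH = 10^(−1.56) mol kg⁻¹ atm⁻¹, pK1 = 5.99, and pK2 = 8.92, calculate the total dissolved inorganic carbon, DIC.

[CO2*] = KH · pCO2 = 10^(−1.56) × 791×10^-6 = 2.179×10^-5 mol/kg
α₀ = 1/(1 + K1/[H⁺] + K1K2/[H⁺]²) = 1/(1 + 10^+1.91 + 10^+0.89) = 0.01111
DIC = [CO2*]/α₀ = 2.179×10^-5 / 0.01111 = 1.96 mmol/kg

DIC = 1.96 mmol/kg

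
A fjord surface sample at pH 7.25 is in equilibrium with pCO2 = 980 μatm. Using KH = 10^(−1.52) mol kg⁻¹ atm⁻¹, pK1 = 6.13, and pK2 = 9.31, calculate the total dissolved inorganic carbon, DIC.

DIC = 0.423 mmol/kg

[CO2*] = KH · pCO2 = 10^(−1.52) × 980×10^-6 = 2.960×10^-5 mol/kg
α₀ = 1/(1 + K1/[H⁺] + K1K2/[H⁺]²) = 1/(1 + 10^+1.12 + 10^-0.94) = 0.06994
DIC = [CO2*]/α₀ = 2.960×10^-5 / 0.06994 = 0.423 mmol/kg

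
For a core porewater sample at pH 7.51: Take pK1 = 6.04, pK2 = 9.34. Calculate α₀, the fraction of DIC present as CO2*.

α₀ = 1 / (1 + K1/[H⁺] + K1K2/[H⁺]²) = 1 / (1 + 10^+1.47 + 10^-0.36)
   = 1 / (1 + 29.512 + 0.43652) = 1/30.949 = 0.03231

α₀ = 0.0323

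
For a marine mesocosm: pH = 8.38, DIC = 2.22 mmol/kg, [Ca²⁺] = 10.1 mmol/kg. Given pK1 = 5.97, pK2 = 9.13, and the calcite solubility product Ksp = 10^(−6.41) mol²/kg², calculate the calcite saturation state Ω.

Ω = 8.67

α₂ = 1 / (1 + [H⁺]/K2 + [H⁺]²/(K1K2)) = 1 / (1 + 10^+0.75 + 10^-1.66)
   = 1 / (1 + 5.6234 + 0.021878) = 1/6.6453 = 0.1505
[CO3²⁻] = α₂ × DIC = 0.1505 × 2.22 = 0.3341 mmol/kg
Ksp = 10^(−6.41) = 3.890×10^-7
Ω = [Ca²⁺][CO3²⁻]/Ksp = (10.1×10^-3)(3.341×10^-4) / 3.890×10^-7 = 8.67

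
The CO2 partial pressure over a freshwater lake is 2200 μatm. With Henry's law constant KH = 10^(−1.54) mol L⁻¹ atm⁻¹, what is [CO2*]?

[CO2*] = 63.4 μmol/L

KH = 10^(−1.54) = 2.884×10^-2 mol L⁻¹ atm⁻¹
[CO2*] = KH · pCO2 = 2.884×10^-2 × 2200×10^-6 atm = 6.34×10^-5 mol/L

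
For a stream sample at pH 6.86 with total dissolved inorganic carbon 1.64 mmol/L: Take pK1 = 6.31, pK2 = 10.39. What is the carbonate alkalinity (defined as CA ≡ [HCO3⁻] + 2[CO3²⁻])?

CA = 1.28 mmol/L

CA = [HCO3⁻] + 2[CO3²⁻] = (α₁ + 2α₂)·DIC
At pH 6.86: [H⁺]/K1 = 10^-0.55 = 0.28184, K2/[H⁺] = 10^-3.53 = 0.00029512
α₁ = 1/(1 + 0.28184 + 0.00029512) = 1/1.2821 = 0.7800; α₂ = α₁·K2/[H⁺] = 0.0002302
α₁ + 2α₂ = 0.7804
CA = 0.7804 × 1.64 = 1.28 mmol/L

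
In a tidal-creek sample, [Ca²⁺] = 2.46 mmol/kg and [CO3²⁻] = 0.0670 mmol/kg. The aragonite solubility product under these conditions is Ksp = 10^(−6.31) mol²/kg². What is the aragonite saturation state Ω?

Ksp = 10^(−6.31) = 4.898×10^-7
Ω = [Ca²⁺][CO3²⁻]/Ksp = (2.46×10^-3)(0.0670×10^-3) / 4.898×10^-7 = 0.337

Ω = 0.337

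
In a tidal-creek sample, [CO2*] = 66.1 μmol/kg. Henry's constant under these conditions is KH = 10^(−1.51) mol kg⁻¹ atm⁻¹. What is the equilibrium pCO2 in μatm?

KH = 10^(−1.51) = 3.090×10^-2 mol kg⁻¹ atm⁻¹
pCO2 = [CO2*]/KH = 66.1×10^-6 / 3.090×10^-2 = 2.14×10^-3 atm = 2140 μatm

pCO2 = 2140 μatm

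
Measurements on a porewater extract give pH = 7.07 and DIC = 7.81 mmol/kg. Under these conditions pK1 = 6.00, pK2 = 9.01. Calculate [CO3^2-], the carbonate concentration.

α₂ = 1 / (1 + [H⁺]/K2 + [H⁺]²/(K1K2)) = 1 / (1 + 10^+1.94 + 10^+0.87)
   = 1 / (1 + 87.096 + 7.4131) = 1/95.509 = 0.01047
[CO3²⁻] = α₂ × DIC = 0.01047 × 7.81 = 0.0818 mmol/kg

[CO3²⁻] = 0.0818 mmol/kg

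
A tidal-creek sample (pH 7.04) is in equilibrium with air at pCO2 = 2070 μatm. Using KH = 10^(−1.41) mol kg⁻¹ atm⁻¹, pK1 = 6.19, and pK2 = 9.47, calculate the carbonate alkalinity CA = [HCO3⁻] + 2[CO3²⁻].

[CO2*] = KH · pCO2 = 10^(−1.41) × 2070×10^-6 = 8.053×10^-5 mol/kg
α₀ = 1/(1 + K1/[H⁺] + K1K2/[H⁺]²) = 1/(1 + 10^+0.85 + 10^-1.58) = 0.1234
DIC = [CO2*]/α₀ = 8.053×10^-5 / 0.1234 = 0.6528 mmol/kg
CA = (α₁ + 2α₂)·DIC = (0.8734 + 2×0.003245) × 0.6528 = 0.574 mmol/kg

CA = 0.574 mmol/kg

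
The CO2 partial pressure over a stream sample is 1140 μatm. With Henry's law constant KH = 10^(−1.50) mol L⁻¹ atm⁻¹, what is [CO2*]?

KH = 10^(−1.50) = 3.162×10^-2 mol L⁻¹ atm⁻¹
[CO2*] = KH · pCO2 = 3.162×10^-2 × 1140×10^-6 atm = 3.60×10^-5 mol/L

[CO2*] = 36.0 μmol/L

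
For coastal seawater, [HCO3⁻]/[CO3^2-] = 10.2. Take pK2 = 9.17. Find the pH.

From K2 = [H⁺][CO3^2-]/[HCO3⁻]:  pH = pK2 − log₁₀([HCO3⁻]/[CO3^2-])
log₁₀(10.2) = +1.009
pH = 9.17 − (+1.009) = 8.16

pH = 8.16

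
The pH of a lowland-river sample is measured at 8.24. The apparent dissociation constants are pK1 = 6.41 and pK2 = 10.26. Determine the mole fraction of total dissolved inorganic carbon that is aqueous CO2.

α₀ = 0.0144

α₀ = 1 / (1 + K1/[H⁺] + K1K2/[H⁺]²) = 1 / (1 + 10^+1.83 + 10^-0.19)
   = 1 / (1 + 67.608 + 0.64565) = 1/69.254 = 0.01444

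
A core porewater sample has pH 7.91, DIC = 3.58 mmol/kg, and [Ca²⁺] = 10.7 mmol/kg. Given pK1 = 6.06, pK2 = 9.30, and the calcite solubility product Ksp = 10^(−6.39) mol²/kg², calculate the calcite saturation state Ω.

Ω = 3.63

α₂ = 1 / (1 + [H⁺]/K2 + [H⁺]²/(K1K2)) = 1 / (1 + 10^+1.39 + 10^-0.46)
   = 1 / (1 + 24.547 + 0.34674) = 1/25.894 = 0.03862
[CO3²⁻] = α₂ × DIC = 0.03862 × 3.58 = 0.1383 mmol/kg
Ksp = 10^(−6.39) = 4.074×10^-7
Ω = [Ca²⁺][CO3²⁻]/Ksp = (10.7×10^-3)(1.383×10^-4) / 4.074×10^-7 = 3.63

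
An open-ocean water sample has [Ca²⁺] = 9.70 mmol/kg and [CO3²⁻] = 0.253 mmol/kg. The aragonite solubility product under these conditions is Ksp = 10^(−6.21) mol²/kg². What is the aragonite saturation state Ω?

Ksp = 10^(−6.21) = 6.166×10^-7
Ω = [Ca²⁺][CO3²⁻]/Ksp = (9.70×10^-3)(0.253×10^-3) / 6.166×10^-7 = 3.98

Ω = 3.98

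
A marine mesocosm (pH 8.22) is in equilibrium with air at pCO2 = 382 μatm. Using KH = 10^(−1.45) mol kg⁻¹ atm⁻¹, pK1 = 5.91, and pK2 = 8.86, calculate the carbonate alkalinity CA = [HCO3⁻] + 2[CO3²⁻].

[CO2*] = KH · pCO2 = 10^(−1.45) × 382×10^-6 = 1.355×10^-5 mol/kg
α₀ = 1/(1 + K1/[H⁺] + K1K2/[H⁺]²) = 1/(1 + 10^+2.31 + 10^+1.67) = 0.003969
DIC = [CO2*]/α₀ = 1.355×10^-5 / 0.003969 = 3.415 mmol/kg
CA = (α₁ + 2α₂)·DIC = (0.8104 + 2×0.1856) × 3.415 = 4.04 mmol/kg

CA = 4.04 mmol/kg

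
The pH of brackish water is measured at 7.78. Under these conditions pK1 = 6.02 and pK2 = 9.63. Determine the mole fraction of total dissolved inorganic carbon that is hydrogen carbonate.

α₁ = 1 / (1 + [H⁺]/K1 + K2/[H⁺]) = 1 / (1 + 10^-1.76 + 10^-1.85)
   = 1 / (1 + 0.017378 + 0.014125) = 1/1.0315 = 0.9695

α₁ = 0.969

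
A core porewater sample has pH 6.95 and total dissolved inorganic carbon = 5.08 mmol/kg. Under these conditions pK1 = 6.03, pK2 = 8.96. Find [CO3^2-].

[CO3²⁻] = 0.0439 mmol/kg

α₂ = 1 / (1 + [H⁺]/K2 + [H⁺]²/(K1K2)) = 1 / (1 + 10^+2.01 + 10^+1.09)
   = 1 / (1 + 102.33 + 12.303) = 1/115.63 = 0.008648
[CO3²⁻] = α₂ × DIC = 0.008648 × 5.08 = 0.0439 mmol/kg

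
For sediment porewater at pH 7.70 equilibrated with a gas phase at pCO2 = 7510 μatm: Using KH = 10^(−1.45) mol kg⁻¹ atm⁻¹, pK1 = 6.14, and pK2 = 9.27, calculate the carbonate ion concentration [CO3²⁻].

[CO3²⁻] = 0.260 mmol/kg

[CO2*] = KH · pCO2 = 10^(−1.45) × 7510×10^-6 = 2.665×10^-4 mol/kg
α₀ = 1/(1 + K1/[H⁺] + K1K2/[H⁺]²) = 1/(1 + 10^+1.56 + 10^-0.01) = 0.02612
DIC = [CO2*]/α₀ = 2.665×10^-4 / 0.02612 = 10.20 mmol/kg
[CO3²⁻] = α₂·DIC; α₂ = 0.02553, so [CO3²⁻] = 0.02553 × 10.20 = 0.260 mmol/kg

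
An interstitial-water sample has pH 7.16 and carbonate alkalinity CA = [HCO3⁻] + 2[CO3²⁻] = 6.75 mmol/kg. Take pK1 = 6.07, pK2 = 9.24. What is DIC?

DIC = 7.23 mmol/kg

CA = [HCO3⁻] + 2[CO3²⁻] = (α₁ + 2α₂)·DIC
At pH 7.16: [H⁺]/K1 = 10^-1.09 = 0.081283, K2/[H⁺] = 10^-2.08 = 0.0083176
α₁ = 1/(1 + 0.081283 + 0.0083176) = 1/1.0896 = 0.9178; α₂ = α₁·K2/[H⁺] = 0.007634
α₁ + 2α₂ = 0.9330
DIC = CA / (α₁ + 2α₂) = 6.75 / 0.9330 = 7.23 mmol/kg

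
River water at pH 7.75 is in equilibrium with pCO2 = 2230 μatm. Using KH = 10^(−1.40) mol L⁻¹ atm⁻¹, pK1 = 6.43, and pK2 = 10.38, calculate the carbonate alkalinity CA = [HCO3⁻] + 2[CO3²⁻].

[CO2*] = KH · pCO2 = 10^(−1.40) × 2230×10^-6 = 8.878×10^-5 mol/L
α₀ = 1/(1 + K1/[H⁺] + K1K2/[H⁺]²) = 1/(1 + 10^+1.32 + 10^-1.31) = 0.04557
DIC = [CO2*]/α₀ = 8.878×10^-5 / 0.04557 = 1.948 mmol/L
CA = (α₁ + 2α₂)·DIC = (0.9522 + 2×0.002232) × 1.948 = 1.86 mmol/L

CA = 1.86 mmol/L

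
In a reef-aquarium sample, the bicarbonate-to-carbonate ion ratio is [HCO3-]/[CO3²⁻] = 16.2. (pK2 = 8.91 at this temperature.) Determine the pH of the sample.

pH = 7.70

From K2 = [H⁺][CO3²⁻]/[HCO3-]:  pH = pK2 − log₁₀([HCO3-]/[CO3²⁻])
log₁₀(16.2) = +1.210
pH = 8.91 − (+1.210) = 7.70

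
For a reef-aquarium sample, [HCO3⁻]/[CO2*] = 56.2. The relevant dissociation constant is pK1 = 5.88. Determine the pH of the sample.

From K1 = [H⁺][HCO3⁻]/[CO2*]:  pH = pK1 + log₁₀([HCO3⁻]/[CO2*])
log₁₀(56.2) = +1.750
pH = 5.88 + (+1.750) = 7.63

pH = 7.63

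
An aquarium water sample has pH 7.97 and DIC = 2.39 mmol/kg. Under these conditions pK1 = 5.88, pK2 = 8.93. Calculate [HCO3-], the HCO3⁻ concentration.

[HCO3⁻] = 2.14 mmol/kg

α₁ = 1 / (1 + [H⁺]/K1 + K2/[H⁺]) = 1 / (1 + 10^-2.09 + 10^-0.96)
   = 1 / (1 + 0.0081283 + 0.10965) = 1/1.1178 = 0.8946
[HCO3⁻] = α₁ × DIC = 0.8946 × 2.39 = 2.14 mmol/kg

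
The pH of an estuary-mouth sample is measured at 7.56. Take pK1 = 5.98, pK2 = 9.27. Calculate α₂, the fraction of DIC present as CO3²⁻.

α₂ = 0.0186

α₂ = 1 / (1 + [H⁺]/K2 + [H⁺]²/(K1K2)) = 1 / (1 + 10^+1.71 + 10^+0.13)
   = 1 / (1 + 51.286 + 1.3490) = 1/53.635 = 0.01864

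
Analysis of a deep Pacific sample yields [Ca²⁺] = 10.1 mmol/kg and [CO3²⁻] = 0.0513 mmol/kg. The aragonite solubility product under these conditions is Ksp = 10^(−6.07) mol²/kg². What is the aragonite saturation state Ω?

Ksp = 10^(−6.07) = 8.511×10^-7
Ω = [Ca²⁺][CO3²⁻]/Ksp = (10.1×10^-3)(0.0513×10^-3) / 8.511×10^-7 = 0.609

Ω = 0.609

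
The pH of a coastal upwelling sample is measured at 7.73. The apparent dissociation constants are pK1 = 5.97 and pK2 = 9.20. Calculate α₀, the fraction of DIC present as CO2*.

α₀ = 0.0165

α₀ = 1 / (1 + K1/[H⁺] + K1K2/[H⁺]²) = 1 / (1 + 10^+1.76 + 10^+0.29)
   = 1 / (1 + 57.544 + 1.9498) = 1/60.494 = 0.01653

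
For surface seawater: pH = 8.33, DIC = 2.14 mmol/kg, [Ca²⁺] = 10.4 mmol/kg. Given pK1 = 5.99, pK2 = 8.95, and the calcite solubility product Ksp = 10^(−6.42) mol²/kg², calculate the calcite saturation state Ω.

α₂ = 1 / (1 + [H⁺]/K2 + [H⁺]²/(K1K2)) = 1 / (1 + 10^+0.62 + 10^-1.72)
   = 1 / (1 + 4.1687 + 0.019055) = 1/5.1877 = 0.1928
[CO3²⁻] = α₂ × DIC = 0.1928 × 2.14 = 0.4125 mmol/kg
Ksp = 10^(−6.42) = 3.802×10^-7
Ω = [Ca²⁺][CO3²⁻]/Ksp = (10.4×10^-3)(4.125×10^-4) / 3.802×10^-7 = 11.3

Ω = 11.3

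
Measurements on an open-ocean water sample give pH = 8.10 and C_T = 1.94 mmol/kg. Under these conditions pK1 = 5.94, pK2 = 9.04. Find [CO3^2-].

α₂ = 1 / (1 + [H⁺]/K2 + [H⁺]²/(K1K2)) = 1 / (1 + 10^+0.94 + 10^-1.22)
   = 1 / (1 + 8.7096 + 0.060256) = 1/9.7699 = 0.1024
[CO3²⁻] = α₂ × DIC = 0.1024 × 1.94 = 0.199 mmol/kg

[CO3²⁻] = 0.199 mmol/kg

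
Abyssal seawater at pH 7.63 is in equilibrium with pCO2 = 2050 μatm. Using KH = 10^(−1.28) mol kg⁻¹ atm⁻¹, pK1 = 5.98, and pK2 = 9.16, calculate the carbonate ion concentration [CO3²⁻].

[CO3²⁻] = 0.142 mmol/kg

[CO2*] = KH · pCO2 = 10^(−1.28) × 2050×10^-6 = 1.076×10^-4 mol/kg
α₀ = 1/(1 + K1/[H⁺] + K1K2/[H⁺]²) = 1/(1 + 10^+1.65 + 10^+0.12) = 0.02128
DIC = [CO2*]/α₀ = 1.076×10^-4 / 0.02128 = 5.055 mmol/kg
[CO3²⁻] = α₂·DIC; α₂ = 0.02806, so [CO3²⁻] = 0.02806 × 5.055 = 0.142 mmol/kg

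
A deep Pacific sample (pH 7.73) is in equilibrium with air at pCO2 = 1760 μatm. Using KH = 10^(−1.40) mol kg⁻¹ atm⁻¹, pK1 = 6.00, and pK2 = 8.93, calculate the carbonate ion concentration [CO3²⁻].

[CO3²⁻] = 0.237 mmol/kg

[CO2*] = KH · pCO2 = 10^(−1.40) × 1760×10^-6 = 7.007×10^-5 mol/kg
α₀ = 1/(1 + K1/[H⁺] + K1K2/[H⁺]²) = 1/(1 + 10^+1.73 + 10^+0.53) = 0.01721
DIC = [CO2*]/α₀ = 7.007×10^-5 / 0.01721 = 4.070 mmol/kg
[CO3²⁻] = α₂·DIC; α₂ = 0.05833, so [CO3²⁻] = 0.05833 × 4.070 = 0.237 mmol/kg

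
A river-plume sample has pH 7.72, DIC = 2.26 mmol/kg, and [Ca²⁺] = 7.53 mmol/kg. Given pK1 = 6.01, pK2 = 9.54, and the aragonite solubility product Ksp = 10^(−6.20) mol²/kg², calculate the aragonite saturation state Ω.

Ω = 0.395

α₂ = 1 / (1 + [H⁺]/K2 + [H⁺]²/(K1K2)) = 1 / (1 + 10^+1.82 + 10^+0.11)
   = 1 / (1 + 66.069 + 1.2882) = 1/68.358 = 0.01463
[CO3²⁻] = α₂ × DIC = 0.01463 × 2.26 = 0.03306 mmol/kg
Ksp = 10^(−6.20) = 6.310×10^-7
Ω = [Ca²⁺][CO3²⁻]/Ksp = (7.53×10^-3)(3.306×10^-5) / 6.310×10^-7 = 0.395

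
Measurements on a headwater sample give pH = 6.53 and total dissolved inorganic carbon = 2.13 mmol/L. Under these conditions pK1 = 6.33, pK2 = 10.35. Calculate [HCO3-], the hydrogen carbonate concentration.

α₁ = 1 / (1 + [H⁺]/K1 + K2/[H⁺]) = 1 / (1 + 10^-0.20 + 10^-3.82)
   = 1 / (1 + 0.63096 + 0.00015136) = 1/1.6311 = 0.6131
[HCO3⁻] = α₁ × DIC = 0.6131 × 2.13 = 1.31 mmol/L

[HCO3⁻] = 1.31 mmol/L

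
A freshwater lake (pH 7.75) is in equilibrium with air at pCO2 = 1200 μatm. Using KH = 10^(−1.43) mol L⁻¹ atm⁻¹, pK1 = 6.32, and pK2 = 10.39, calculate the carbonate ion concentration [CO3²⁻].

[CO3²⁻] = 2.75 μmol/L

[CO2*] = KH · pCO2 = 10^(−1.43) × 1200×10^-6 = 4.458×10^-5 mol/L
α₀ = 1/(1 + K1/[H⁺] + K1K2/[H⁺]²) = 1/(1 + 10^+1.43 + 10^-1.21) = 0.03574
DIC = [CO2*]/α₀ = 4.458×10^-5 / 0.03574 = 1.247 mmol/L
[CO3²⁻] = α₂·DIC; α₂ = 0.002204, so [CO3²⁻] = 0.002204 × 1.247 = 0.00275 mmol/L = 2.75 μmol/L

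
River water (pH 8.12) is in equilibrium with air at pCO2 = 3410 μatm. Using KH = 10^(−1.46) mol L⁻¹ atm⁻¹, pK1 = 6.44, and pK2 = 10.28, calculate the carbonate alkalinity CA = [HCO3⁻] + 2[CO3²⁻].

CA = 5.74 mmol/L

[CO2*] = KH · pCO2 = 10^(−1.46) × 3410×10^-6 = 1.182×10^-4 mol/L
α₀ = 1/(1 + K1/[H⁺] + K1K2/[H⁺]²) = 1/(1 + 10^+1.68 + 10^-0.48) = 0.02033
DIC = [CO2*]/α₀ = 1.182×10^-4 / 0.02033 = 5.817 mmol/L
CA = (α₁ + 2α₂)·DIC = (0.9729 + 2×0.006731) × 5.817 = 5.74 mmol/L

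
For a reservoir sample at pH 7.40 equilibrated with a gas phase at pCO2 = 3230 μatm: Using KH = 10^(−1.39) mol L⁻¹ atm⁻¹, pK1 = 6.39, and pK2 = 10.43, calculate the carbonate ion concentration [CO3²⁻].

[CO3²⁻] = 1.26 μmol/L

[CO2*] = KH · pCO2 = 10^(−1.39) × 3230×10^-6 = 1.316×10^-4 mol/L
α₀ = 1/(1 + K1/[H⁺] + K1K2/[H⁺]²) = 1/(1 + 10^+1.01 + 10^-2.02) = 0.08895
DIC = [CO2*]/α₀ = 1.316×10^-4 / 0.08895 = 1.479 mmol/L
[CO3²⁻] = α₂·DIC; α₂ = 0.0008495, so [CO3²⁻] = 0.0008495 × 1.479 = 0.00126 mmol/L = 1.26 μmol/L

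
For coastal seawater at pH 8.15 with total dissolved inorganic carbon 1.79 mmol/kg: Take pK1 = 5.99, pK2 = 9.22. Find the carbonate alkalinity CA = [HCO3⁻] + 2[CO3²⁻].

CA = 1.92 mmol/kg

CA = [HCO3⁻] + 2[CO3²⁻] = (α₁ + 2α₂)·DIC
At pH 8.15: [H⁺]/K1 = 10^-2.16 = 0.0069183, K2/[H⁺] = 10^-1.07 = 0.085114
α₁ = 1/(1 + 0.0069183 + 0.085114) = 1/1.0920 = 0.9157; α₂ = α₁·K2/[H⁺] = 0.07794
α₁ + 2α₂ = 1.0716
CA = 1.0716 × 1.79 = 1.92 mmol/kg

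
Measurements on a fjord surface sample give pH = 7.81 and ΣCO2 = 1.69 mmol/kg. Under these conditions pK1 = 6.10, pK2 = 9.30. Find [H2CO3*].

[CO2*] = 0.0313 mmol/kg

α₀ = 1 / (1 + K1/[H⁺] + K1K2/[H⁺]²) = 1 / (1 + 10^+1.71 + 10^+0.22)
   = 1 / (1 + 51.286 + 1.6596) = 1/53.946 = 0.01854
[CO2*] = α₀ × DIC = 0.01854 × 1.69 = 0.0313 mmol/kg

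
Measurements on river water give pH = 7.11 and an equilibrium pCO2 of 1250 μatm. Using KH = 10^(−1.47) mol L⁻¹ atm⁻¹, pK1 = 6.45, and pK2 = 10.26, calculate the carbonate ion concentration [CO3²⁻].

[CO2*] = KH · pCO2 = 10^(−1.47) × 1250×10^-6 = 4.236×10^-5 mol/L
α₀ = 1/(1 + K1/[H⁺] + K1K2/[H⁺]²) = 1/(1 + 10^+0.66 + 10^-2.49) = 0.1794
DIC = [CO2*]/α₀ = 4.236×10^-5 / 0.1794 = 0.2361 mmol/L
[CO3²⁻] = α₂·DIC; α₂ = 0.0005805, so [CO3²⁻] = 0.0005805 × 0.2361 = 0.000137 mmol/L = 0.137 μmol/L

[CO3²⁻] = 0.137 μmol/L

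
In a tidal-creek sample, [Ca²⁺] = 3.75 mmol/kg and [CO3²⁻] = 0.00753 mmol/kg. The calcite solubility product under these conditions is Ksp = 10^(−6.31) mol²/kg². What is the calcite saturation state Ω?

Ksp = 10^(−6.31) = 4.898×10^-7
Ω = [Ca²⁺][CO3²⁻]/Ksp = (3.75×10^-3)(0.00753×10^-3) / 4.898×10^-7 = 0.0577

Ω = 0.0577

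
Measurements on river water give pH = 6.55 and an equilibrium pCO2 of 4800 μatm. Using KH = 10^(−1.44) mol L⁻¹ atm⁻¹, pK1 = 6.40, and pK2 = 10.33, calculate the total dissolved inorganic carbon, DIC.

DIC = 0.420 mmol/L

[CO2*] = KH · pCO2 = 10^(−1.44) × 4800×10^-6 = 1.743×10^-4 mol/L
α₀ = 1/(1 + K1/[H⁺] + K1K2/[H⁺]²) = 1/(1 + 10^+0.15 + 10^-3.63) = 0.4145
DIC = [CO2*]/α₀ = 1.743×10^-4 / 0.4145 = 0.420 mmol/L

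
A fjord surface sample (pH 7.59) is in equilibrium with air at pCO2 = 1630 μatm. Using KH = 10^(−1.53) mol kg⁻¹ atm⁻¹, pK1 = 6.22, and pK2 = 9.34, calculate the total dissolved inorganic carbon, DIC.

[CO2*] = KH · pCO2 = 10^(−1.53) × 1630×10^-6 = 4.810×10^-5 mol/kg
α₀ = 1/(1 + K1/[H⁺] + K1K2/[H⁺]²) = 1/(1 + 10^+1.37 + 10^-0.38) = 0.04023
DIC = [CO2*]/α₀ = 4.810×10^-5 / 0.04023 = 1.20 mmol/kg

DIC = 1.20 mmol/kg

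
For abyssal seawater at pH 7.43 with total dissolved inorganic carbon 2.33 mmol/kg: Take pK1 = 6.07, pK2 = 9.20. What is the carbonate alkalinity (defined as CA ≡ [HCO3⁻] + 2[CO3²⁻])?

CA = 2.27 mmol/kg

CA = [HCO3⁻] + 2[CO3²⁻] = (α₁ + 2α₂)·DIC
At pH 7.43: [H⁺]/K1 = 10^-1.36 = 0.043652, K2/[H⁺] = 10^-1.77 = 0.016982
α₁ = 1/(1 + 0.043652 + 0.016982) = 1/1.0606 = 0.9428; α₂ = α₁·K2/[H⁺] = 0.01601
α₁ + 2α₂ = 0.9749
CA = 0.9749 × 2.33 = 2.27 mmol/kg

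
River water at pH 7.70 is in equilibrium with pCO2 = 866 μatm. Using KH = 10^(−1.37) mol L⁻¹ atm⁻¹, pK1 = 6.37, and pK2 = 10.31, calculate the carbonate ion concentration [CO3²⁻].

[CO3²⁻] = 1.94 μmol/L

[CO2*] = KH · pCO2 = 10^(−1.37) × 866×10^-6 = 3.694×10^-5 mol/L
α₀ = 1/(1 + K1/[H⁺] + K1K2/[H⁺]²) = 1/(1 + 10^+1.33 + 10^-1.28) = 0.04458
DIC = [CO2*]/α₀ = 3.694×10^-5 / 0.04458 = 0.8287 mmol/L
[CO3²⁻] = α₂·DIC; α₂ = 0.002340, so [CO3²⁻] = 0.002340 × 0.8287 = 0.00194 mmol/L = 1.94 μmol/L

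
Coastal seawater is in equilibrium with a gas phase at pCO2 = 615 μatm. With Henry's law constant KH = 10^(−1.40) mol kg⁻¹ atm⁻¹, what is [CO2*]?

[CO2*] = 24.5 μmol/kg

KH = 10^(−1.40) = 3.981×10^-2 mol kg⁻¹ atm⁻¹
[CO2*] = KH · pCO2 = 3.981×10^-2 × 615×10^-6 atm = 2.45×10^-5 mol/kg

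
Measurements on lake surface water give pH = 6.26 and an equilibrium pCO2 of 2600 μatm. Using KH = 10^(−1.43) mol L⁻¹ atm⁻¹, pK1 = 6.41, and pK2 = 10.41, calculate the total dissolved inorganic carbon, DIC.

[CO2*] = KH · pCO2 = 10^(−1.43) × 2600×10^-6 = 9.660×10^-5 mol/L
α₀ = 1/(1 + K1/[H⁺] + K1K2/[H⁺]²) = 1/(1 + 10^-0.15 + 10^-4.30) = 0.5855
DIC = [CO2*]/α₀ = 9.660×10^-5 / 0.5855 = 0.165 mmol/L

DIC = 0.165 mmol/L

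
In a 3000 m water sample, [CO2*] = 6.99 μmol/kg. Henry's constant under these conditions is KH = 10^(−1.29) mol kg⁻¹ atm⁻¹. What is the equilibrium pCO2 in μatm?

KH = 10^(−1.29) = 5.129×10^-2 mol kg⁻¹ atm⁻¹
pCO2 = [CO2*]/KH = 6.99×10^-6 / 5.129×10^-2 = 1.36×10^-4 atm = 136 μatm

pCO2 = 136 μatm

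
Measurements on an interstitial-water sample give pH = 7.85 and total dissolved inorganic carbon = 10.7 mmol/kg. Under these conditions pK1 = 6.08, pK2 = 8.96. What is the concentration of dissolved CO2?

[CO2*] = 0.166 mmol/kg

α₀ = 1 / (1 + K1/[H⁺] + K1K2/[H⁺]²) = 1 / (1 + 10^+1.77 + 10^+0.66)
   = 1 / (1 + 58.884 + 4.5709) = 1/64.455 = 0.01551
[CO2*] = α₀ × DIC = 0.01551 × 10.7 = 0.166 mmol/kg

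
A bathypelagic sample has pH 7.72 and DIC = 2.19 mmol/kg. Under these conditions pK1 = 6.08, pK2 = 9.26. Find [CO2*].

α₀ = 1 / (1 + K1/[H⁺] + K1K2/[H⁺]²) = 1 / (1 + 10^+1.64 + 10^+0.10)
   = 1 / (1 + 43.652 + 1.2589) = 1/45.911 = 0.02178
[CO2*] = α₀ × DIC = 0.02178 × 2.19 = 0.0477 mmol/kg

[CO2*] = 0.0477 mmol/kg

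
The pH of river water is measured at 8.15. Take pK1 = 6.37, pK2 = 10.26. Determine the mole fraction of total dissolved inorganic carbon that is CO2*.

α₀ = 0.0162

α₀ = 1 / (1 + K1/[H⁺] + K1K2/[H⁺]²) = 1 / (1 + 10^+1.78 + 10^-0.33)
   = 1 / (1 + 60.256 + 0.46774) = 1/61.724 = 0.01620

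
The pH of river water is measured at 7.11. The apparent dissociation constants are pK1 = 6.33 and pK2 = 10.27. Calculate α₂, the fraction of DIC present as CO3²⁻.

α₂ = 1 / (1 + [H⁺]/K2 + [H⁺]²/(K1K2)) = 1 / (1 + 10^+3.16 + 10^+2.38)
   = 1 / (1 + 1445.4 + 239.88) = 1/1686.3 = 0.0005930

α₂ = 0.000593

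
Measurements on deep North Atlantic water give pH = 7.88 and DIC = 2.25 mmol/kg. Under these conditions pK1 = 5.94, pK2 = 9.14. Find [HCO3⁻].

α₁ = 1 / (1 + [H⁺]/K1 + K2/[H⁺]) = 1 / (1 + 10^-1.94 + 10^-1.26)
   = 1 / (1 + 0.011482 + 0.054954) = 1/1.0664 = 0.9377
[HCO3⁻] = α₁ × DIC = 0.9377 × 2.25 = 2.11 mmol/kg

[HCO3⁻] = 2.11 mmol/kg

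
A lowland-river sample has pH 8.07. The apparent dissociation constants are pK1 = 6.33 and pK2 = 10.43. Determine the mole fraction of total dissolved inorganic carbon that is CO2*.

α₀ = 1 / (1 + K1/[H⁺] + K1K2/[H⁺]²) = 1 / (1 + 10^+1.74 + 10^-0.62)
   = 1 / (1 + 54.954 + 0.23988) = 1/56.194 = 0.01780

α₀ = 0.0178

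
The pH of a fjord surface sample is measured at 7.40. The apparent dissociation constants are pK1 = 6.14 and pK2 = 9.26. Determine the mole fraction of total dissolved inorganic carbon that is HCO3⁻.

α₁ = 0.936

α₁ = 1 / (1 + [H⁺]/K1 + K2/[H⁺]) = 1 / (1 + 10^-1.26 + 10^-1.86)
   = 1 / (1 + 0.054954 + 0.013804) = 1/1.0688 = 0.9357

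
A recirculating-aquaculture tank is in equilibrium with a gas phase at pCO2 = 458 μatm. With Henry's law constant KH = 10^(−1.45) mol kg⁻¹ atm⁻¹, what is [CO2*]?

[CO2*] = 16.3 μmol/kg

KH = 10^(−1.45) = 3.548×10^-2 mol kg⁻¹ atm⁻¹
[CO2*] = KH · pCO2 = 3.548×10^-2 × 458×10^-6 atm = 1.63×10^-5 mol/kg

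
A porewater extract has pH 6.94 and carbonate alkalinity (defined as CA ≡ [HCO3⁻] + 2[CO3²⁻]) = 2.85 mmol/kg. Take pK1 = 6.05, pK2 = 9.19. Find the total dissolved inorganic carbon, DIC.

CA = [HCO3⁻] + 2[CO3²⁻] = (α₁ + 2α₂)·DIC
At pH 6.94: [H⁺]/K1 = 10^-0.89 = 0.12882, K2/[H⁺] = 10^-2.25 = 0.0056234
α₁ = 1/(1 + 0.12882 + 0.0056234) = 1/1.1344 = 0.8815; α₂ = α₁·K2/[H⁺] = 0.004957
α₁ + 2α₂ = 0.8914
DIC = CA / (α₁ + 2α₂) = 2.85 / 0.8914 = 3.20 mmol/kg

DIC = 3.20 mmol/kg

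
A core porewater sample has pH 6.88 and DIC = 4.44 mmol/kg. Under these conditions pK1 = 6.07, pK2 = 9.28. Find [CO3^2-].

[CO3²⁻] = 15.3 μmol/kg

α₂ = 1 / (1 + [H⁺]/K2 + [H⁺]²/(K1K2)) = 1 / (1 + 10^+2.40 + 10^+1.59)
   = 1 / (1 + 251.19 + 38.905) = 1/291.09 = 0.003435
[CO3²⁻] = α₂ × DIC = 0.003435 × 4.44 = 0.0153 mmol/kg = 15.3 μmol/kg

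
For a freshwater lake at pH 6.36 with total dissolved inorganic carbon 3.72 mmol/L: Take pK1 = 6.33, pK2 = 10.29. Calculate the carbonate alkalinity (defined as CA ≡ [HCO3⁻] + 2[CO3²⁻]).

CA = [HCO3⁻] + 2[CO3²⁻] = (α₁ + 2α₂)·DIC
At pH 6.36: [H⁺]/K1 = 10^-0.03 = 0.93325, K2/[H⁺] = 10^-3.93 = 0.00011749
α₁ = 1/(1 + 0.93325 + 0.00011749) = 1/1.9334 = 0.5172; α₂ = α₁·K2/[H⁺] = 6.077×10^-5
α₁ + 2α₂ = 0.5174
CA = 0.5174 × 3.72 = 1.92 mmol/L

CA = 1.92 mmol/L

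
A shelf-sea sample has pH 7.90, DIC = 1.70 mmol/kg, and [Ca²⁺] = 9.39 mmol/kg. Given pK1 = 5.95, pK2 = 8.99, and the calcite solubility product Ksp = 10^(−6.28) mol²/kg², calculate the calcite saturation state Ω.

Ω = 2.26

α₂ = 1 / (1 + [H⁺]/K2 + [H⁺]²/(K1K2)) = 1 / (1 + 10^+1.09 + 10^-0.86)
   = 1 / (1 + 12.303 + 0.13804) = 1/13.441 = 0.07440
[CO3²⁻] = α₂ × DIC = 0.07440 × 1.70 = 0.1265 mmol/kg
Ksp = 10^(−6.28) = 5.248×10^-7
Ω = [Ca²⁺][CO3²⁻]/Ksp = (9.39×10^-3)(1.265×10^-4) / 5.248×10^-7 = 2.26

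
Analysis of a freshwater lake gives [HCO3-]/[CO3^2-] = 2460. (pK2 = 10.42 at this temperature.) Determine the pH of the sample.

pH = 7.03

From K2 = [H⁺][CO3^2-]/[HCO3-]:  pH = pK2 − log₁₀([HCO3-]/[CO3^2-])
log₁₀(2460) = +3.391
pH = 10.42 − (+3.391) = 7.03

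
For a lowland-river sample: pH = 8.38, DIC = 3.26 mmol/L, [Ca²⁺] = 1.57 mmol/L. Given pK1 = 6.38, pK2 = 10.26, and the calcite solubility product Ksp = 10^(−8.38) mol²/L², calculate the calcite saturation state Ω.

Ω = 15.8

α₂ = 1 / (1 + [H⁺]/K2 + [H⁺]²/(K1K2)) = 1 / (1 + 10^+1.88 + 10^-0.12)
   = 1 / (1 + 75.858 + 0.75858) = 1/77.616 = 0.01288
[CO3²⁻] = α₂ × DIC = 0.01288 × 3.26 = 0.04200 mmol/L
Ksp = 10^(−8.38) = 4.169×10^-9
Ω = [Ca²⁺][CO3²⁻]/Ksp = (1.57×10^-3)(4.200×10^-5) / 4.169×10^-9 = 15.8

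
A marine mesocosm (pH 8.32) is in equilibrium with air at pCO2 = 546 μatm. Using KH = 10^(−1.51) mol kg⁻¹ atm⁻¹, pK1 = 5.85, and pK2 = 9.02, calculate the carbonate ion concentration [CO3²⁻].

[CO2*] = KH · pCO2 = 10^(−1.51) × 546×10^-6 = 1.687×10^-5 mol/kg
α₀ = 1/(1 + K1/[H⁺] + K1K2/[H⁺]²) = 1/(1 + 10^+2.47 + 10^+1.77) = 0.002817
DIC = [CO2*]/α₀ = 1.687×10^-5 / 0.002817 = 5.990 mmol/kg
[CO3²⁻] = α₂·DIC; α₂ = 0.1659, so [CO3²⁻] = 0.1659 × 5.990 = 0.994 mmol/kg

[CO3²⁻] = 0.994 mmol/kg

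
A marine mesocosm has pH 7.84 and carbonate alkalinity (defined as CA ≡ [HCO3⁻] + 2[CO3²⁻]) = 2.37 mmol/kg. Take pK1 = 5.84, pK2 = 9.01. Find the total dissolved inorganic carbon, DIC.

CA = [HCO3⁻] + 2[CO3²⁻] = (α₁ + 2α₂)·DIC
At pH 7.84: [H⁺]/K1 = 10^-2.00 = 0.010000, K2/[H⁺] = 10^-1.17 = 0.067608
α₁ = 1/(1 + 0.010000 + 0.067608) = 1/1.0776 = 0.9280; α₂ = α₁·K2/[H⁺] = 0.06274
α₁ + 2α₂ = 1.0535
DIC = CA / (α₁ + 2α₂) = 2.37 / 1.0535 = 2.25 mmol/kg

DIC = 2.25 mmol/kg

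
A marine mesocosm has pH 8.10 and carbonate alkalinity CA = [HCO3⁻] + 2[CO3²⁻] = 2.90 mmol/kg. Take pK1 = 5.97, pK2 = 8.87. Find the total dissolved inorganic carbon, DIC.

DIC = 2.55 mmol/kg

CA = [HCO3⁻] + 2[CO3²⁻] = (α₁ + 2α₂)·DIC
At pH 8.10: [H⁺]/K1 = 10^-2.13 = 0.0074131, K2/[H⁺] = 10^-0.77 = 0.16982
α₁ = 1/(1 + 0.0074131 + 0.16982) = 1/1.1772 = 0.8494; α₂ = α₁·K2/[H⁺] = 0.1443
α₁ + 2α₂ = 1.1380
DIC = CA / (α₁ + 2α₂) = 2.90 / 1.1380 = 2.55 mmol/kg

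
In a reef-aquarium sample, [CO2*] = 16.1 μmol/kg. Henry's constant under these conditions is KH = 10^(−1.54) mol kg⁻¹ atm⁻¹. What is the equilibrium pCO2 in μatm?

pCO2 = 558 μatm

KH = 10^(−1.54) = 2.884×10^-2 mol kg⁻¹ atm⁻¹
pCO2 = [CO2*]/KH = 16.1×10^-6 / 2.884×10^-2 = 5.58×10^-4 atm = 558 μatm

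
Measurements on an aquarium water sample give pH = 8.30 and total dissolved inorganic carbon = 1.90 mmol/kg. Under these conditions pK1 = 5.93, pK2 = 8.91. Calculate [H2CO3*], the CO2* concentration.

α₀ = 1 / (1 + K1/[H⁺] + K1K2/[H⁺]²) = 1 / (1 + 10^+2.37 + 10^+1.76)
   = 1 / (1 + 234.42 + 57.544) = 1/292.97 = 0.003413
[CO2*] = α₀ × DIC = 0.003413 × 1.90 = 0.00649 mmol/kg = 6.49 μmol/kg

[CO2*] = 6.49 μmol/kg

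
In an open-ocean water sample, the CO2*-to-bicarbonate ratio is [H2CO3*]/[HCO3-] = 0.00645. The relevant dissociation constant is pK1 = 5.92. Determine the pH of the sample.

pH = 8.11

From K1 = [H⁺][HCO3-]/[H2CO3*]:  pH = pK1 − log₁₀([H2CO3*]/[HCO3-])
log₁₀(0.00645) = -2.190
pH = 5.92 − (-2.190) = 8.11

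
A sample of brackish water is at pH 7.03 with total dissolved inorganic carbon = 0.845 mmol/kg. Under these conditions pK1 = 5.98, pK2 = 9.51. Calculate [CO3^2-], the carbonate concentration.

[CO3²⁻] = 2.56 μmol/kg

α₂ = 1 / (1 + [H⁺]/K2 + [H⁺]²/(K1K2)) = 1 / (1 + 10^+2.48 + 10^+1.43)
   = 1 / (1 + 302.00 + 26.915) = 1/329.91 = 0.003031
[CO3²⁻] = α₂ × DIC = 0.003031 × 0.845 = 0.00256 mmol/kg = 2.56 μmol/kg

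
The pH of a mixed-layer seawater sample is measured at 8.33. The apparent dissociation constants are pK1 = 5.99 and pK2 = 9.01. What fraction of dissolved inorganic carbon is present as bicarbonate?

α₁ = 0.824

α₁ = 1 / (1 + [H⁺]/K1 + K2/[H⁺]) = 1 / (1 + 10^-2.34 + 10^-0.68)
   = 1 / (1 + 0.0045709 + 0.20893) = 1/1.2135 = 0.8241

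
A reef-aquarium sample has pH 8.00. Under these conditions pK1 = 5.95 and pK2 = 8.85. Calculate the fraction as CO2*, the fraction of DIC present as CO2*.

α₀ = 1 / (1 + K1/[H⁺] + K1K2/[H⁺]²) = 1 / (1 + 10^+2.05 + 10^+1.20)
   = 1 / (1 + 112.20 + 15.849) = 1/129.05 = 0.007749

α₀ = 0.00775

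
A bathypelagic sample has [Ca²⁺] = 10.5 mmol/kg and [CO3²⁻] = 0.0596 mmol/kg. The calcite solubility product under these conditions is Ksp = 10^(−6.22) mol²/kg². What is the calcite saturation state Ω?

Ksp = 10^(−6.22) = 6.026×10^-7
Ω = [Ca²⁺][CO3²⁻]/Ksp = (10.5×10^-3)(0.0596×10^-3) / 6.026×10^-7 = 1.04

Ω = 1.04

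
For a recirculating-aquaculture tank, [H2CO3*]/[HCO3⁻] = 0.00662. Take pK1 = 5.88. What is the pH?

From K1 = [H⁺][HCO3⁻]/[H2CO3*]:  pH = pK1 − log₁₀([H2CO3*]/[HCO3⁻])
log₁₀(0.00662) = -2.179
pH = 5.88 − (-2.179) = 8.06

pH = 8.06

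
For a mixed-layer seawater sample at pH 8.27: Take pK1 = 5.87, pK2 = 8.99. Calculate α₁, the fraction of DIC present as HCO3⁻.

α₁ = 1 / (1 + [H⁺]/K1 + K2/[H⁺]) = 1 / (1 + 10^-2.40 + 10^-0.72)
   = 1 / (1 + 0.0039811 + 0.19055) = 1/1.1945 = 0.8372

α₁ = 0.837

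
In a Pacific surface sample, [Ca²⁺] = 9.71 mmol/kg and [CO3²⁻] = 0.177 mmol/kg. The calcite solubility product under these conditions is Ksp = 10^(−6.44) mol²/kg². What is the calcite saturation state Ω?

Ω = 4.73

Ksp = 10^(−6.44) = 3.631×10^-7
Ω = [Ca²⁺][CO3²⁻]/Ksp = (9.71×10^-3)(0.177×10^-3) / 3.631×10^-7 = 4.73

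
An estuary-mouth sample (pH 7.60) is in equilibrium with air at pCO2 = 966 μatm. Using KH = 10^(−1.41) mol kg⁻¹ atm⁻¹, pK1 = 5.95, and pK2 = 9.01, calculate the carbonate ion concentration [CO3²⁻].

[CO2*] = KH · pCO2 = 10^(−1.41) × 966×10^-6 = 3.758×10^-5 mol/kg
α₀ = 1/(1 + K1/[H⁺] + K1K2/[H⁺]²) = 1/(1 + 10^+1.65 + 10^+0.24) = 0.02109
DIC = [CO2*]/α₀ = 3.758×10^-5 / 0.02109 = 1.782 mmol/kg
[CO3²⁻] = α₂·DIC; α₂ = 0.03666, so [CO3²⁻] = 0.03666 × 1.782 = 0.0653 mmol/kg

[CO3²⁻] = 0.0653 mmol/kg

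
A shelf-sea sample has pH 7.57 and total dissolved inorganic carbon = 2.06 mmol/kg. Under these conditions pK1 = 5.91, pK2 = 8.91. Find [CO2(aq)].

α₀ = 1 / (1 + K1/[H⁺] + K1K2/[H⁺]²) = 1 / (1 + 10^+1.66 + 10^+0.32)
   = 1 / (1 + 45.709 + 2.0893) = 1/48.798 = 0.02049
[CO2*] = α₀ × DIC = 0.02049 × 2.06 = 0.0422 mmol/kg

[CO2*] = 0.0422 mmol/kg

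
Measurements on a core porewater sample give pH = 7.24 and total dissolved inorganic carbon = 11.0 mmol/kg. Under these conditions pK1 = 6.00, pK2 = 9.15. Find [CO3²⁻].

[CO3²⁻] = 0.126 mmol/kg

α₂ = 1 / (1 + [H⁺]/K2 + [H⁺]²/(K1K2)) = 1 / (1 + 10^+1.91 + 10^+0.67)
   = 1 / (1 + 81.283 + 4.6774) = 1/86.960 = 0.01150
[CO3²⁻] = α₂ × DIC = 0.01150 × 11.0 = 0.126 mmol/kg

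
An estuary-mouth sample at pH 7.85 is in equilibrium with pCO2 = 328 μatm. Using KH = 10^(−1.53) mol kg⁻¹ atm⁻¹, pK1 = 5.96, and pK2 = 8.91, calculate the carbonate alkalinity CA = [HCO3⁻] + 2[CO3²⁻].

CA = 0.882 mmol/kg

[CO2*] = KH · pCO2 = 10^(−1.53) × 328×10^-6 = 9.680×10^-6 mol/kg
α₀ = 1/(1 + K1/[H⁺] + K1K2/[H⁺]²) = 1/(1 + 10^+1.89 + 10^+0.83) = 0.01171
DIC = [CO2*]/α₀ = 9.680×10^-6 / 0.01171 = 0.8265 mmol/kg
CA = (α₁ + 2α₂)·DIC = (0.9091 + 2×0.07918) × 0.8265 = 0.882 mmol/kg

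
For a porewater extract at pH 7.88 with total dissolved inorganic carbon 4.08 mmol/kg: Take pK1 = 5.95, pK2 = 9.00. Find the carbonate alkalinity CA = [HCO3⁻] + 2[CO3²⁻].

CA = 4.32 mmol/kg

CA = [HCO3⁻] + 2[CO3²⁻] = (α₁ + 2α₂)·DIC
At pH 7.88: [H⁺]/K1 = 10^-1.93 = 0.011749, K2/[H⁺] = 10^-1.12 = 0.075858
α₁ = 1/(1 + 0.011749 + 0.075858) = 1/1.0876 = 0.9194; α₂ = α₁·K2/[H⁺] = 0.06975
α₁ + 2α₂ = 1.0589
CA = 1.0589 × 4.08 = 4.32 mmol/kg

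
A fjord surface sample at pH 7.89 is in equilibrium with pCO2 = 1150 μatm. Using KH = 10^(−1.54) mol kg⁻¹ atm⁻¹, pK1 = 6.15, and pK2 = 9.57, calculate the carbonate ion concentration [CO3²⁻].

[CO2*] = KH · pCO2 = 10^(−1.54) × 1150×10^-6 = 3.317×10^-5 mol/kg
α₀ = 1/(1 + K1/[H⁺] + K1K2/[H⁺]²) = 1/(1 + 10^+1.74 + 10^+0.06) = 0.01751
DIC = [CO2*]/α₀ = 3.317×10^-5 / 0.01751 = 1.894 mmol/kg
[CO3²⁻] = α₂·DIC; α₂ = 0.02011, so [CO3²⁻] = 0.02011 × 1.894 = 0.0381 mmol/kg

[CO3²⁻] = 0.0381 mmol/kg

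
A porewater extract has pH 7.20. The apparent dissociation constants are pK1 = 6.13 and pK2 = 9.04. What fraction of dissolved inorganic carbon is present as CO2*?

α₀ = 1 / (1 + K1/[H⁺] + K1K2/[H⁺]²) = 1 / (1 + 10^+1.07 + 10^-0.77)
   = 1 / (1 + 11.749 + 0.16982) = 1/12.919 = 0.07741

α₀ = 0.0774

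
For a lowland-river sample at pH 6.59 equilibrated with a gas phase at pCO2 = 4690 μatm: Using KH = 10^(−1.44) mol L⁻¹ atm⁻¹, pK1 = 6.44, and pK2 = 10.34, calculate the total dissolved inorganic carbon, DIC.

[CO2*] = KH · pCO2 = 10^(−1.44) × 4690×10^-6 = 1.703×10^-4 mol/L
α₀ = 1/(1 + K1/[H⁺] + K1K2/[H⁺]²) = 1/(1 + 10^+0.15 + 10^-3.60) = 0.4145
DIC = [CO2*]/α₀ = 1.703×10^-4 / 0.4145 = 0.411 mmol/L

DIC = 0.411 mmol/L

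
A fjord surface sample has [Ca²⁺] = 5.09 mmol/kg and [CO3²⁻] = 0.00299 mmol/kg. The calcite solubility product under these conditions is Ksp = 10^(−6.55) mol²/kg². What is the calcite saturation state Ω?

Ω = 0.0540

Ksp = 10^(−6.55) = 2.818×10^-7
Ω = [Ca²⁺][CO3²⁻]/Ksp = (5.09×10^-3)(0.00299×10^-3) / 2.818×10^-7 = 0.0540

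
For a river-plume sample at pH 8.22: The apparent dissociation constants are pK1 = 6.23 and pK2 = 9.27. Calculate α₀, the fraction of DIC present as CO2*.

α₀ = 1 / (1 + K1/[H⁺] + K1K2/[H⁺]²) = 1 / (1 + 10^+1.99 + 10^+0.94)
   = 1 / (1 + 97.724 + 8.7096) = 1/107.43 = 0.009308

α₀ = 0.00931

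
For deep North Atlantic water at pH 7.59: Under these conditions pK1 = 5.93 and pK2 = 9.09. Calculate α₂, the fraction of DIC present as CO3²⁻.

α₂ = 1 / (1 + [H⁺]/K2 + [H⁺]²/(K1K2)) = 1 / (1 + 10^+1.50 + 10^-0.16)
   = 1 / (1 + 31.623 + 0.69183) = 1/33.315 = 0.03002

α₂ = 0.0300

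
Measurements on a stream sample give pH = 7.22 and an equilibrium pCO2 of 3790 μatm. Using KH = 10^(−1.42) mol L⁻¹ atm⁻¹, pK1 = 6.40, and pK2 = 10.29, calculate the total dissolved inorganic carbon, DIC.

DIC = 1.10 mmol/L

[CO2*] = KH · pCO2 = 10^(−1.42) × 3790×10^-6 = 1.441×10^-4 mol/L
α₀ = 1/(1 + K1/[H⁺] + K1K2/[H⁺]²) = 1/(1 + 10^+0.82 + 10^-2.25) = 0.1314
DIC = [CO2*]/α₀ = 1.441×10^-4 / 0.1314 = 1.10 mmol/L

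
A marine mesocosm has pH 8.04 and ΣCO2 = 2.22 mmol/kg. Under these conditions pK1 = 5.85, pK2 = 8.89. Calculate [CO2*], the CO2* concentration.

α₀ = 1 / (1 + K1/[H⁺] + K1K2/[H⁺]²) = 1 / (1 + 10^+2.19 + 10^+1.34)
   = 1 / (1 + 154.88 + 21.878) = 1/177.76 = 0.005626
[CO2*] = α₀ × DIC = 0.005626 × 2.22 = 0.0125 mmol/kg = 12.5 μmol/kg

[CO2*] = 12.5 μmol/kg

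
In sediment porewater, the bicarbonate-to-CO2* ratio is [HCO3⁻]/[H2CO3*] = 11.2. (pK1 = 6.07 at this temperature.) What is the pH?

From K1 = [H⁺][HCO3⁻]/[H2CO3*]:  pH = pK1 + log₁₀([HCO3⁻]/[H2CO3*])
log₁₀(11.2) = +1.049
pH = 6.07 + (+1.049) = 7.12

pH = 7.12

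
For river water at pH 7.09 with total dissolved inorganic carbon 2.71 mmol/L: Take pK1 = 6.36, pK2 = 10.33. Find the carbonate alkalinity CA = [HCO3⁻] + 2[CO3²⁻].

CA = [HCO3⁻] + 2[CO3²⁻] = (α₁ + 2α₂)·DIC
At pH 7.09: [H⁺]/K1 = 10^-0.73 = 0.18621, K2/[H⁺] = 10^-3.24 = 0.00057544
α₁ = 1/(1 + 0.18621 + 0.00057544) = 1/1.1868 = 0.8426; α₂ = α₁·K2/[H⁺] = 0.0004849
α₁ + 2α₂ = 0.8436
CA = 0.8436 × 2.71 = 2.29 mmol/L

CA = 2.29 mmol/L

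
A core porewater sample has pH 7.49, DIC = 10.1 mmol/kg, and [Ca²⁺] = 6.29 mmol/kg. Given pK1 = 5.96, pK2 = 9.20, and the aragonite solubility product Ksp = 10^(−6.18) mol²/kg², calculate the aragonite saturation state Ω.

α₂ = 1 / (1 + [H⁺]/K2 + [H⁺]²/(K1K2)) = 1 / (1 + 10^+1.71 + 10^+0.18)
   = 1 / (1 + 51.286 + 1.5136) = 1/53.800 = 0.01859
[CO3²⁻] = α₂ × DIC = 0.01859 × 10.1 = 0.1877 mmol/kg
Ksp = 10^(−6.18) = 6.607×10^-7
Ω = [Ca²⁺][CO3²⁻]/Ksp = (6.29×10^-3)(1.877×10^-4) / 6.607×10^-7 = 1.79

Ω = 1.79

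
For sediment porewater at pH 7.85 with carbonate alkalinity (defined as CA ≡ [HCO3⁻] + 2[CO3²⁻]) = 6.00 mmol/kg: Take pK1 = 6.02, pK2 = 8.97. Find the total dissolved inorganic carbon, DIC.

CA = [HCO3⁻] + 2[CO3²⁻] = (α₁ + 2α₂)·DIC
At pH 7.85: [H⁺]/K1 = 10^-1.83 = 0.014791, K2/[H⁺] = 10^-1.12 = 0.075858
α₁ = 1/(1 + 0.014791 + 0.075858) = 1/1.0906 = 0.9169; α₂ = α₁·K2/[H⁺] = 0.06955
α₁ + 2α₂ = 1.0560
DIC = CA / (α₁ + 2α₂) = 6.00 / 1.0560 = 5.68 mmol/kg

DIC = 5.68 mmol/kg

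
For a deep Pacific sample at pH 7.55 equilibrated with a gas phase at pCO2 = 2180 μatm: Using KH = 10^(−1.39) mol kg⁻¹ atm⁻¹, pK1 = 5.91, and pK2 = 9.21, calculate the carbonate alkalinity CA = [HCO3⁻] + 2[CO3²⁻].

[CO2*] = KH · pCO2 = 10^(−1.39) × 2180×10^-6 = 8.881×10^-5 mol/kg
α₀ = 1/(1 + K1/[H⁺] + K1K2/[H⁺]²) = 1/(1 + 10^+1.64 + 10^-0.02) = 0.02193
DIC = [CO2*]/α₀ = 8.881×10^-5 / 0.02193 = 4.050 mmol/kg
CA = (α₁ + 2α₂)·DIC = (0.9571 + 2×0.02094) × 4.050 = 4.05 mmol/kg

CA = 4.05 mmol/kg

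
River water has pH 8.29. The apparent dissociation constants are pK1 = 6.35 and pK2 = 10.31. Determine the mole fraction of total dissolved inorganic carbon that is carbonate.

α₂ = 0.00935

α₂ = 1 / (1 + [H⁺]/K2 + [H⁺]²/(K1K2)) = 1 / (1 + 10^+2.02 + 10^+0.08)
   = 1 / (1 + 104.71 + 1.2023) = 1/106.92 = 0.009353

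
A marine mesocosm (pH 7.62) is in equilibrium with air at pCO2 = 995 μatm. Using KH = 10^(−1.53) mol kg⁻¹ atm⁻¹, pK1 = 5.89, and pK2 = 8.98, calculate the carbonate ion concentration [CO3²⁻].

[CO3²⁻] = 0.0688 mmol/kg

[CO2*] = KH · pCO2 = 10^(−1.53) × 995×10^-6 = 2.936×10^-5 mol/kg
α₀ = 1/(1 + K1/[H⁺] + K1K2/[H⁺]²) = 1/(1 + 10^+1.73 + 10^+0.37) = 0.01753
DIC = [CO2*]/α₀ = 2.936×10^-5 / 0.01753 = 1.675 mmol/kg
[CO3²⁻] = α₂·DIC; α₂ = 0.04109, so [CO3²⁻] = 0.04109 × 1.675 = 0.0688 mmol/kg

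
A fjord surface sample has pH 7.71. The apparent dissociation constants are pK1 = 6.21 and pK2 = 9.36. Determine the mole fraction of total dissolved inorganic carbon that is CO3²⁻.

α₂ = 0.0212

α₂ = 1 / (1 + [H⁺]/K2 + [H⁺]²/(K1K2)) = 1 / (1 + 10^+1.65 + 10^+0.15)
   = 1 / (1 + 44.668 + 1.4125) = 1/47.081 = 0.02124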